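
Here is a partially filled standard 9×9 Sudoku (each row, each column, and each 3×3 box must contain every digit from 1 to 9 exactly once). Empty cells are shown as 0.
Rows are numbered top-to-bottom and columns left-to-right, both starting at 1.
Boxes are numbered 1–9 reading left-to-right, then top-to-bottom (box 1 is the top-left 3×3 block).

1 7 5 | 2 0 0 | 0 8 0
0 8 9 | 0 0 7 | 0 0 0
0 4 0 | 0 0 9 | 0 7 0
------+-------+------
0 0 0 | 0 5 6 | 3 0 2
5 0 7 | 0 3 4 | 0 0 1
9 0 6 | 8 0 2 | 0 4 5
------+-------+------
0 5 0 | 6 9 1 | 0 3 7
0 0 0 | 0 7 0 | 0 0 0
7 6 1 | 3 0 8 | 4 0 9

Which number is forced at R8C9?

8

Cell R8C9 itself could take any of {6, 8} by direct elimination.
Consider where 8 can go in column 9.
R1C9 is out (row 1 already has a 8).
R2C9 is out (row 2 already has a 8).
R3C9 is out (box 3 already has a 8).
So the only cell in column 9 that can hold 8 is R8C9.
Therefore R8C9 = 8.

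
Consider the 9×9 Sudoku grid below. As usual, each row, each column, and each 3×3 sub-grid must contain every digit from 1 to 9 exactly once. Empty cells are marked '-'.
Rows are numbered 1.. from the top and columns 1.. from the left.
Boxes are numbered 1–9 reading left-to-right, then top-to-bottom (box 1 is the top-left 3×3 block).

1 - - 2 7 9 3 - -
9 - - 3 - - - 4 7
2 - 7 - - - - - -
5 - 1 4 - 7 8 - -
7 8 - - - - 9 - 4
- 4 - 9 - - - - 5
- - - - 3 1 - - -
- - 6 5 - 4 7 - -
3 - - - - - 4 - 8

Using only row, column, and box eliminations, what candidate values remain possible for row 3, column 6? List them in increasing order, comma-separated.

Row 3 already contains {2, 7}.
Column 6 already contains {1, 4, 7, 9}.
Its 3×3 block (box 2) already contains {2, 3, 7, 9}.
Removing those from 1–9 leaves {5, 6, 8} as the candidates for row 3, column 6.

5,6,8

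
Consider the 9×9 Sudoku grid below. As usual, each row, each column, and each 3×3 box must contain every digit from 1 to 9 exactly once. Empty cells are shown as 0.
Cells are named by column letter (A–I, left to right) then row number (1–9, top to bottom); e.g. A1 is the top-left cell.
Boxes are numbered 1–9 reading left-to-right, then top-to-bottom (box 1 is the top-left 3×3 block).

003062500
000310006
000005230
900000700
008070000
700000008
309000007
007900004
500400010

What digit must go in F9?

7

Cell F9 itself could take any of {3, 6, 7, 8} by direct elimination.
Consider where 7 can go in row 9.
B9 is out (box 7 already has a 7).
C9 is out (column C already has a 7).
E9 is out (column E already has a 7).
G9 is out (column G already has a 7).
I9 is out (column I already has a 7).
So the only cell in row 9 that can hold 7 is F9.
Therefore F9 = 7.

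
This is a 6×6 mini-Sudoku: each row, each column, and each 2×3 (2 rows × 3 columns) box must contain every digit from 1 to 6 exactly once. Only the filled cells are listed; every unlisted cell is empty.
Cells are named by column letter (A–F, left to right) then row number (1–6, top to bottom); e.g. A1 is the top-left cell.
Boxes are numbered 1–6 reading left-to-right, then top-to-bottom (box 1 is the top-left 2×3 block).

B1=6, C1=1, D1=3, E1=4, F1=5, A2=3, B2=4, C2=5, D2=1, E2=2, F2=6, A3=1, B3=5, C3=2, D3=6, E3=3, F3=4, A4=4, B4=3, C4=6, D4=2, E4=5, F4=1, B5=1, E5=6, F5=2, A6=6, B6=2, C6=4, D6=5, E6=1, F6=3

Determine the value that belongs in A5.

Row 5 already contains {1, 2, 6}.
Column A already contains {1, 3, 4, 6}.
Its 2×3 block (box 5) already contains {1, 2, 4, 6}.
The only value from 1–6 not eliminated is 5, so A5 = 5.

5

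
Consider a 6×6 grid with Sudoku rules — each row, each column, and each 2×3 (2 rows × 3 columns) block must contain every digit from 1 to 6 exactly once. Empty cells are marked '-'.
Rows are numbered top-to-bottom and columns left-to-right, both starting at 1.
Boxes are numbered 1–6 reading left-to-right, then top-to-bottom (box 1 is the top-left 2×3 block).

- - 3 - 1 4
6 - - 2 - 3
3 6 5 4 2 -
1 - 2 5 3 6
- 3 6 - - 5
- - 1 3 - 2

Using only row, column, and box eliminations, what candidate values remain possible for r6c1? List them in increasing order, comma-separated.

Row 6 already contains {1, 2, 3}.
Column 1 already contains {1, 3, 6}.
Its 2×3 block (box 5) already contains {1, 3, 6}.
Removing those from 1–6 leaves {4, 5} as the candidates for r6c1.

4,5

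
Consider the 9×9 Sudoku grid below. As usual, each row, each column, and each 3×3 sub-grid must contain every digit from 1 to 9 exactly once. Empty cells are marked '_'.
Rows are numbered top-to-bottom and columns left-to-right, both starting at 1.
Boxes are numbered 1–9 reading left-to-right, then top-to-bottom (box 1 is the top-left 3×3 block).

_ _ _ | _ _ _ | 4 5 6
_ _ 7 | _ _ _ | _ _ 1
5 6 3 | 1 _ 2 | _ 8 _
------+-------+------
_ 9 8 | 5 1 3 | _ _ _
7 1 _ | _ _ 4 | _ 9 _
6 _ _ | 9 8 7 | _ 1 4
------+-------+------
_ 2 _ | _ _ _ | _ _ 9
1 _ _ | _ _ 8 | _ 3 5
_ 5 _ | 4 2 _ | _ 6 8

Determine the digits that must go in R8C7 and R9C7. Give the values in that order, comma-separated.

For R8C7:
  Consider where 2 can go in box 9.
  R7C7 is out (row 7 already has a 2).
  R7C8 is out (row 7 already has a 2).
  R9C7 is out (row 9 already has a 2).
  So the only cell in box 9 that can hold 2 is R8C7.
  So R8C7 = 2.
For R9C7:
  Consider where 7 can go in row 9.
  R9C1 is out (column 1 already has a 7).
  R9C3 is out (column 3 already has a 7).
  R9C6 is out (column 6 already has a 7).
  So the only cell in row 9 that can hold 7 is R9C7.
  So R9C7 = 7.

2,7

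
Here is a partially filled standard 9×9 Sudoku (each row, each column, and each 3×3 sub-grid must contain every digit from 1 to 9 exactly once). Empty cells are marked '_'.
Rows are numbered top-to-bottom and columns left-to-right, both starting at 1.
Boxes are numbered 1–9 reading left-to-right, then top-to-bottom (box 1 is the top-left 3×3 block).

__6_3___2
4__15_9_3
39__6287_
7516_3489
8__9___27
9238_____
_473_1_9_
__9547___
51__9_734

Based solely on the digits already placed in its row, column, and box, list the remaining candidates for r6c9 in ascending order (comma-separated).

1,5,6

Row 6 already contains {2, 3, 8, 9}.
Column 9 already contains {2, 3, 4, 7, 9}.
Its 3×3 block (box 6) already contains {2, 4, 7, 8, 9}.
Removing those from 1–9 leaves {1, 5, 6} as the candidates for r6c9.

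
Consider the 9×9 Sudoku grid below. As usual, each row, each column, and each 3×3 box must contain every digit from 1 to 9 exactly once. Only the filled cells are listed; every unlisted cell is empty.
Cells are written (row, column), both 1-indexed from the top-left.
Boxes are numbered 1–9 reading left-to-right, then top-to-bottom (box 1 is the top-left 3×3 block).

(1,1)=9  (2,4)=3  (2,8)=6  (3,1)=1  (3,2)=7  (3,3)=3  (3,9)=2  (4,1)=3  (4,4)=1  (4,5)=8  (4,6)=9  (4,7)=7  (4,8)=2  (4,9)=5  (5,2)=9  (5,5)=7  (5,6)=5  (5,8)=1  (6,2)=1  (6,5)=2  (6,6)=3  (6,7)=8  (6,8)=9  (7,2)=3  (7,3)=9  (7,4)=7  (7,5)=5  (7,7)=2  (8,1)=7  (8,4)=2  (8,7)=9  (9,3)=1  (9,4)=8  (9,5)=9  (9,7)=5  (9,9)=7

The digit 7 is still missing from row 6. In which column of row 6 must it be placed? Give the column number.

3

Consider where 7 can go in row 6.
(6,1) is out (column 1 already has a 7).
(6,4) is out (column 4 already has a 7).
(6,9) is out (column 9 already has a 7).
So the only cell in row 6 that can hold 7 is (6,3).
That is column 3.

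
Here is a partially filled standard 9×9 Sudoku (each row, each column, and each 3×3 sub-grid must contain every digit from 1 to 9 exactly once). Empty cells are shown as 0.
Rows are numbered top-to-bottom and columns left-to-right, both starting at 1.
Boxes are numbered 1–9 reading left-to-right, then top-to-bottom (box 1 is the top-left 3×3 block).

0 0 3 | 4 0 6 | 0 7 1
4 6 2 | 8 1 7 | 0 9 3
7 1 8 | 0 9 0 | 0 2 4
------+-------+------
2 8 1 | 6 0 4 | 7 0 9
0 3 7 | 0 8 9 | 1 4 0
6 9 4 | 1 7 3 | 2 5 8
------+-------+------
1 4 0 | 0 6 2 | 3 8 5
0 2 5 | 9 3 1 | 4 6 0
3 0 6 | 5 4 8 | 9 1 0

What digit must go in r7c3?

9

Row 7 already contains {1, 2, 3, 4, 5, 6, 8}.
Column 3 already contains {1, 2, 3, 4, 5, 6, 7, 8}.
Its 3×3 block (box 7) already contains {1, 2, 3, 4, 5, 6}.
The only value from 1–9 not eliminated is 9, so r7c3 = 9.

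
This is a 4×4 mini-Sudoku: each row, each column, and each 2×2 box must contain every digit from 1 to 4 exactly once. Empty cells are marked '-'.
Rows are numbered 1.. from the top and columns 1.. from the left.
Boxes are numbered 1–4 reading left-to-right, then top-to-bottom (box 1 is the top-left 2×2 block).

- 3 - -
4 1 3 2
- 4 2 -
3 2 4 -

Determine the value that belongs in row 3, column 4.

Cell row 3, column 4 itself could take any of {1, 3} by direct elimination.
Consider where 3 can go in box 4.
row 4, column 4 is out (row 4 already has a 3).
So the only cell in box 4 that can hold 3 is row 3, column 4.
Therefore row 3, column 4 = 3.

3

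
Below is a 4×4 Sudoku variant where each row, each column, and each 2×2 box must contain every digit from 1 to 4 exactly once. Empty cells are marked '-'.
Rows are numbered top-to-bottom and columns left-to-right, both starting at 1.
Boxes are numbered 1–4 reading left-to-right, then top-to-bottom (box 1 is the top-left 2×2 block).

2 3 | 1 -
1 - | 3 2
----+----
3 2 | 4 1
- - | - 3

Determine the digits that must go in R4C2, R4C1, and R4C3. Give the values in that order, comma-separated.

1,4,2

For R4C2:
  Consider where 1 can go in row 4.
  R4C1 is out (column 1 already has a 1).
  R4C3 is out (column 3 already has a 1).
  So the only cell in row 4 that can hold 1 is R4C2.
  So R4C2 = 1.
For R4C1:
  Row 4 already contains {3}.
  Column 1 already contains {1, 2, 3}.
  Its 2×2 block (box 3) already contains {2, 3}.
  The only value from 1–4 not eliminated is 4, so R4C1 = 4.
For R4C3:
  Row 4 already contains {3}.
  Column 3 already contains {1, 3, 4}.
  Its 2×2 block (box 4) already contains {1, 3, 4}.
  The only value from 1–4 not eliminated is 2, so R4C3 = 2.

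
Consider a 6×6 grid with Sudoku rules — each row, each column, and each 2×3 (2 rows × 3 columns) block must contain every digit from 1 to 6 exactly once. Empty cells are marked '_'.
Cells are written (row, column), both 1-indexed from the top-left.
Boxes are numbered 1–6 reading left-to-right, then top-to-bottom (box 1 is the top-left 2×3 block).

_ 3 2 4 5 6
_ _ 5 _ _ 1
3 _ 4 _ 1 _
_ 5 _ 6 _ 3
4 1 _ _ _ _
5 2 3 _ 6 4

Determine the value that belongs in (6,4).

1

Row 6 already contains {2, 3, 4, 5, 6}.
Column 4 already contains {4, 6}.
Its 2×3 block (box 6) already contains {4, 6}.
The only value from 1–6 not eliminated is 1, so (6,4) = 1.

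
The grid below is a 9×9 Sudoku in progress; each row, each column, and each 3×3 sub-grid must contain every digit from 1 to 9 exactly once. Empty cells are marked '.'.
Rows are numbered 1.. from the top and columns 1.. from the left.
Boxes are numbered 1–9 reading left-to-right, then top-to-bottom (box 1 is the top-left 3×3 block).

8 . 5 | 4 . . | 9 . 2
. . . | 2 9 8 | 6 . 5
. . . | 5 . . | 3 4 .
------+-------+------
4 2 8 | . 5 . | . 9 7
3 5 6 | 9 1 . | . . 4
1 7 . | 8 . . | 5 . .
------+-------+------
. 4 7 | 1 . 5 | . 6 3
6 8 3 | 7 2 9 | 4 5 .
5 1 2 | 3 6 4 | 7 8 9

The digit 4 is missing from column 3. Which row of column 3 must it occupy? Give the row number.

2

Consider where 4 can go in column 3.
row 3, column 3 is out (row 3 already has a 4).
row 6, column 3 is out (box 4 already has a 4).
So the only cell in column 3 that can hold 4 is row 2, column 3.
That is row 2.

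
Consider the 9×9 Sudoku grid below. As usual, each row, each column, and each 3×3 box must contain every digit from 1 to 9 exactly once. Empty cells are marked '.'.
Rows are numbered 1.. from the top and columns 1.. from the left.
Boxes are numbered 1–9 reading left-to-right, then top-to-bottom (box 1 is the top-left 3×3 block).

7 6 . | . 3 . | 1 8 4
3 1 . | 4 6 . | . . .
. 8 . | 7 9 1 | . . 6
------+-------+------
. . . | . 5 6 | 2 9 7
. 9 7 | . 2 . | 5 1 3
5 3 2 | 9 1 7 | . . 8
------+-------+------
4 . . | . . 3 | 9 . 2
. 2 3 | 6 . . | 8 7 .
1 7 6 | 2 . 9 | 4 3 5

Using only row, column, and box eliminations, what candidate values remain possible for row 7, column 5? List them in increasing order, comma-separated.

Row 7 already contains {2, 3, 4, 9}.
Column 5 already contains {1, 2, 3, 5, 6, 9}.
Its 3×3 block (box 8) already contains {2, 3, 6, 9}.
Removing those from 1–9 leaves {7, 8} as the candidates for row 7, column 5.

7,8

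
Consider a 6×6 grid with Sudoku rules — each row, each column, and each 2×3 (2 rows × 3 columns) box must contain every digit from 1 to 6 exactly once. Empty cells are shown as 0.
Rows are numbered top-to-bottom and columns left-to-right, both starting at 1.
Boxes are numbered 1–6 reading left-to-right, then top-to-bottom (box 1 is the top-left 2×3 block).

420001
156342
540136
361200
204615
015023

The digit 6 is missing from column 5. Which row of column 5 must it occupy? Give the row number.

Consider where 6 can go in column 5.
R4C5 is out (row 4 already has a 6).
So the only cell in column 5 that can hold 6 is R1C5.
That is row 1.

1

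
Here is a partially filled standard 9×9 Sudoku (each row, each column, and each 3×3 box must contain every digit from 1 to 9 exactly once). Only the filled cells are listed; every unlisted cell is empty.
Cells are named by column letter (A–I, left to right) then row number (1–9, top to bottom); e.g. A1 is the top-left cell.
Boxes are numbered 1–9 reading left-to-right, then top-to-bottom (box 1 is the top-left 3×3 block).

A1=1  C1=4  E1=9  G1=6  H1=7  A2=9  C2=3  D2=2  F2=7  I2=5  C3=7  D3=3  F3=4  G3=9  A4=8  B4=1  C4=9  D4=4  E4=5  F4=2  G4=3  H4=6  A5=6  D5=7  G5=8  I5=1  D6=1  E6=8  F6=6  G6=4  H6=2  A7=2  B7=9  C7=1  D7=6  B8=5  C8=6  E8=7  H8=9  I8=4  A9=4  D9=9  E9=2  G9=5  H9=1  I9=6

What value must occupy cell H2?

Cell H2 itself could take any of {4, 8} by direct elimination.
Consider where 4 can go in column H.
H3 is out (row 3 already has a 4).
H5 is out (box 6 already has a 4).
H7 is out (box 9 already has a 4).
So the only cell in column H that can hold 4 is H2.
Therefore H2 = 4.

4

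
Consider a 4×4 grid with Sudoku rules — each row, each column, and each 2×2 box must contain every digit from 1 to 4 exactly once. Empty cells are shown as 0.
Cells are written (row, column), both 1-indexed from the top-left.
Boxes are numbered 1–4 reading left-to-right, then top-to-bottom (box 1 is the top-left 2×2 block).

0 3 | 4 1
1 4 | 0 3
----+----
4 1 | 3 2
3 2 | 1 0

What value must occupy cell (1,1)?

Row 1 already contains {1, 3, 4}.
Column 1 already contains {1, 3, 4}.
Its 2×2 block (box 1) already contains {1, 3, 4}.
The only value from 1–4 not eliminated is 2, so (1,1) = 2.

2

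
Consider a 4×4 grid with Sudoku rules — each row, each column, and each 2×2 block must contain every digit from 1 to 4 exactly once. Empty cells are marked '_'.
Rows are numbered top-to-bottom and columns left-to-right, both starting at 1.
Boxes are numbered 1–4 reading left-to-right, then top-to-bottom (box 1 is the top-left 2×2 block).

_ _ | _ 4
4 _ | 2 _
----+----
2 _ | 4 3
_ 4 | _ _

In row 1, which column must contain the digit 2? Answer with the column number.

2

Consider where 2 can go in row 1.
r1c1 is out (column 1 already has a 2).
r1c3 is out (column 3 already has a 2).
So the only cell in row 1 that can hold 2 is r1c2.
That is column 2.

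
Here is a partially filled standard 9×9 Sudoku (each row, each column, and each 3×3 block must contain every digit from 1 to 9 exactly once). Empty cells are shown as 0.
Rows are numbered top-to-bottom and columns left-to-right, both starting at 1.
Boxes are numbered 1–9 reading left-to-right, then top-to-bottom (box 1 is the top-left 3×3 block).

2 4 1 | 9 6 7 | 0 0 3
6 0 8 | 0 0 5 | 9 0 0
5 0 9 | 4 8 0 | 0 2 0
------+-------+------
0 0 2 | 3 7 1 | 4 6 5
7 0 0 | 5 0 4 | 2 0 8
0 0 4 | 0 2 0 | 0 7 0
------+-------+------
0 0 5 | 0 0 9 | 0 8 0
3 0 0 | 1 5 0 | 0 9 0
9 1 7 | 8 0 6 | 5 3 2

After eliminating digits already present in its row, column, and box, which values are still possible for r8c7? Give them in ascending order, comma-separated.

6,7

Row 8 already contains {1, 3, 5, 9}.
Column 7 already contains {2, 4, 5, 9}.
Its 3×3 block (box 9) already contains {2, 3, 5, 8, 9}.
Removing those from 1–9 leaves {6, 7} as the candidates for r8c7.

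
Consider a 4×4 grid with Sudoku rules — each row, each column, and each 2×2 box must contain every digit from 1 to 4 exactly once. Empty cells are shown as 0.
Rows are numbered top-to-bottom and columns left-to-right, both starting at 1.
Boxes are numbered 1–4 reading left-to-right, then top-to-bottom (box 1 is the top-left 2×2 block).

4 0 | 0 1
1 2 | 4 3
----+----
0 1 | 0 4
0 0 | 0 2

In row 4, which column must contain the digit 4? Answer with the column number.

2

Consider where 4 can go in row 4.
R4C1 is out (column 1 already has a 4).
R4C3 is out (column 3 already has a 4).
So the only cell in row 4 that can hold 4 is R4C2.
That is column 2.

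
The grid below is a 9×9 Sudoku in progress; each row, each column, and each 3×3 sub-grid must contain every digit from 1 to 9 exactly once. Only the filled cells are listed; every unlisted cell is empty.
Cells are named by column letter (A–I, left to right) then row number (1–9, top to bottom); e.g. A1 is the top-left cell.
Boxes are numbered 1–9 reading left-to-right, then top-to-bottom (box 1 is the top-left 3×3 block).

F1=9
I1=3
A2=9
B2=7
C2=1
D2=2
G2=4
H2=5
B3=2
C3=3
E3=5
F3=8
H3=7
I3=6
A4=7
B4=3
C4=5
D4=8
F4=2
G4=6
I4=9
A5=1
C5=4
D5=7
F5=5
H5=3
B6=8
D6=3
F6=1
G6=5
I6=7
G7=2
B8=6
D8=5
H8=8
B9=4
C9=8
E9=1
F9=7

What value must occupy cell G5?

Row 5 already contains {1, 3, 4, 5, 7}.
Column G already contains {2, 4, 5, 6}.
Its 3×3 block (box 6) already contains {3, 5, 6, 7, 9}.
The only value from 1–9 not eliminated is 8, so G5 = 8.

8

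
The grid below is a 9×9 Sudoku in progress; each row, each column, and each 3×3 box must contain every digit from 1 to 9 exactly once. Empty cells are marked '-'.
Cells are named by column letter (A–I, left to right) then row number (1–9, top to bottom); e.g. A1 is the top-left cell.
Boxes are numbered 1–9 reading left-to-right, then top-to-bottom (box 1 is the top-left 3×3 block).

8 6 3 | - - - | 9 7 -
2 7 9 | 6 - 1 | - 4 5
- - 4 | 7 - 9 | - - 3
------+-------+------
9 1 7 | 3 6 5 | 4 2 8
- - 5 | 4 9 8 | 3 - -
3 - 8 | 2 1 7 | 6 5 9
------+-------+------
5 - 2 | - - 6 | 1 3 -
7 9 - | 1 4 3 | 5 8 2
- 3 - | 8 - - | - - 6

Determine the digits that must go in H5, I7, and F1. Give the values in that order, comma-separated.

1,4,4

For H5:
  Row 5 already contains {3, 4, 5, 8, 9}.
  Column H already contains {2, 3, 4, 5, 7, 8}.
  Its 3×3 block (box 6) already contains {2, 3, 4, 5, 6, 8, 9}.
  The only value from 1–9 not eliminated is 1, so H5 = 1.
For I7:
  Consider where 4 can go in column I.
  I1 is out (box 3 already has a 4).
  I5 is out (row 5 already has a 4).
  So the only cell in column I that can hold 4 is I7.
  So I7 = 4.
For F1:
  Consider where 4 can go in box 2.
  D1 is out (column D already has a 4).
  E1 is out (column E already has a 4).
  E2 is out (row 2 already has a 4).
  E3 is out (row 3 already has a 4).
  So the only cell in box 2 that can hold 4 is F1.
  So F1 = 4.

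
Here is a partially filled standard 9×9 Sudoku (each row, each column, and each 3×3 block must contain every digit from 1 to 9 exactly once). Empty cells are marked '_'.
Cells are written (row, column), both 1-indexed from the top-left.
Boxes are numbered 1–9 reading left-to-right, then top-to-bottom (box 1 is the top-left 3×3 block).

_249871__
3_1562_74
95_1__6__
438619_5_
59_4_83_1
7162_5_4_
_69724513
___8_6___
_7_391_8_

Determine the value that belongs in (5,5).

Row 5 already contains {1, 3, 4, 5, 8, 9}.
Column 5 already contains {1, 2, 6, 8, 9}.
Its 3×3 block (box 5) already contains {1, 2, 4, 5, 6, 8, 9}.
The only value from 1–9 not eliminated is 7, so (5,5) = 7.

7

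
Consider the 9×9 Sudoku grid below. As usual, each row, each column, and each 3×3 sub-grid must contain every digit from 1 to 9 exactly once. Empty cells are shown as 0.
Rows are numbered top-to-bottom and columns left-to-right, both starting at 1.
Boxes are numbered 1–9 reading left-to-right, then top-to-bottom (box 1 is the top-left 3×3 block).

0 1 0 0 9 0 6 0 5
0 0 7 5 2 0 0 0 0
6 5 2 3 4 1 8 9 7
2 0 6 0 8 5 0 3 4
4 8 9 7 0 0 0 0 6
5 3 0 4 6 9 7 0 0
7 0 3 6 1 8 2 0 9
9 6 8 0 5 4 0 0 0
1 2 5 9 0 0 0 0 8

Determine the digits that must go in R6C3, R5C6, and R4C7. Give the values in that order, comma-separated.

For R6C3:
  Row 6 already contains {3, 4, 5, 6, 7, 9}.
  Column 3 already contains {2, 3, 5, 6, 7, 8, 9}.
  Its 3×3 block (box 4) already contains {2, 3, 4, 5, 6, 8, 9}.
  The only value from 1–9 not eliminated is 1, so R6C3 = 1.
For R5C6:
  Consider where 2 can go in box 5.
  R4C4 is out (row 4 already has a 2).
  R5C5 is out (column 5 already has a 2).
  So the only cell in box 5 that can hold 2 is R5C6.
  So R5C6 = 2.
For R4C7:
  Consider where 9 can go in box 6.
  R5C7 is out (row 5 already has a 9).
  R5C8 is out (row 5 already has a 9).
  R6C8 is out (row 6 already has a 9).
  R6C9 is out (row 6 already has a 9).
  So the only cell in box 6 that can hold 9 is R4C7.
  So R4C7 = 9.

1,2,9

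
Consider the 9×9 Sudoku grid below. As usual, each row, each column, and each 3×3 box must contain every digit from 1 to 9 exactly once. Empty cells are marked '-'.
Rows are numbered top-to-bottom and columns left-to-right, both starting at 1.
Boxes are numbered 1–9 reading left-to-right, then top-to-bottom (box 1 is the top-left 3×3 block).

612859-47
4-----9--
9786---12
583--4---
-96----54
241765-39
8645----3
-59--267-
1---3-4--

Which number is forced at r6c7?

8

Row 6 already contains {1, 2, 3, 4, 5, 6, 7, 9}.
Column 7 already contains {4, 6, 9}.
Its 3×3 block (box 6) already contains {3, 4, 5, 9}.
The only value from 1–9 not eliminated is 8, so r6c7 = 8.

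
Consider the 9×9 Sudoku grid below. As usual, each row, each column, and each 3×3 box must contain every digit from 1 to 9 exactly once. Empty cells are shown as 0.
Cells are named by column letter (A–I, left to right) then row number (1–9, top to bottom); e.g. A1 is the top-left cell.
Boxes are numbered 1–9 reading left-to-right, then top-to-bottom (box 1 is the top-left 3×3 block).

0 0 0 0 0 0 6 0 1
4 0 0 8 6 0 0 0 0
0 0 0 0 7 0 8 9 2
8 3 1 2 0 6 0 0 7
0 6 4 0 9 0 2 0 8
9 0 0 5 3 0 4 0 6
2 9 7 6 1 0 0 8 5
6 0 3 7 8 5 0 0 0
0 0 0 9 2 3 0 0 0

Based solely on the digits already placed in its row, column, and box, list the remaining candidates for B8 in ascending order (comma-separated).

Row 8 already contains {3, 5, 6, 7, 8}.
Column B already contains {3, 6, 9}.
Its 3×3 block (box 7) already contains {2, 3, 6, 7, 9}.
Removing those from 1–9 leaves {1, 4} as the candidates for B8.

1,4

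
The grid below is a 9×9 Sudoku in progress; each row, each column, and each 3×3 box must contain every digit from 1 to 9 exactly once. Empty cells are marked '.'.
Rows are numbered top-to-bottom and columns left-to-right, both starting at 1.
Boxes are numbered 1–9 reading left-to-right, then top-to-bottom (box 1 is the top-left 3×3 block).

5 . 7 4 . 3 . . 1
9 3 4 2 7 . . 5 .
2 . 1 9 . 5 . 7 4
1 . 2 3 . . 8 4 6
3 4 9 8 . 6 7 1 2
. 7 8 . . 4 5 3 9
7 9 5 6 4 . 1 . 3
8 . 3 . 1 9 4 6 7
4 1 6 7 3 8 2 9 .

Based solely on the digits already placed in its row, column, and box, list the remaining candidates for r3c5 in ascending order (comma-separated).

Row 3 already contains {1, 2, 4, 5, 7, 9}.
Column 5 already contains {1, 3, 4, 7}.
Its 3×3 block (box 2) already contains {2, 3, 4, 5, 7, 9}.
Removing those from 1–9 leaves {6, 8} as the candidates for r3c5.

6,8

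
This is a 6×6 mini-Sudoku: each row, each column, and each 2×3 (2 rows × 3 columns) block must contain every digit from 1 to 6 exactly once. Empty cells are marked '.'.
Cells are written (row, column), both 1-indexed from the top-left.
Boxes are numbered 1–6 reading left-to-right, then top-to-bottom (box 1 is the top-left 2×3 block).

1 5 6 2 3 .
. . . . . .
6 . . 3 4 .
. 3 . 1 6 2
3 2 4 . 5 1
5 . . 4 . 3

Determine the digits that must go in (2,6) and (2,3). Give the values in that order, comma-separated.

For (2,6):
  Consider where 6 can go in column 6.
  (1,6) is out (row 1 already has a 6).
  (3,6) is out (row 3 already has a 6).
  So the only cell in column 6 that can hold 6 is (2,6).
  So (2,6) = 6.
For (2,3):
  Consider where 3 can go in box 1.
  (2,1) is out (column 1 already has a 3).
  (2,2) is out (column 2 already has a 3).
  So the only cell in box 1 that can hold 3 is (2,3).
  So (2,3) = 3.

6,3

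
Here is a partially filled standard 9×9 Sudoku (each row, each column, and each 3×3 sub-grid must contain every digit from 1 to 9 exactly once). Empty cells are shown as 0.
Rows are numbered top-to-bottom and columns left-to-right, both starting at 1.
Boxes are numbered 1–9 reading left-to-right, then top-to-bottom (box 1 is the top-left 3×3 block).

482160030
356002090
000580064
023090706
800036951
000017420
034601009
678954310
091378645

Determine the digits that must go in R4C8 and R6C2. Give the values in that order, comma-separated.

For R4C8:
  Row 4 already contains {2, 3, 6, 7, 9}.
  Column 8 already contains {1, 2, 3, 4, 5, 6, 9}.
  Its 3×3 block (box 6) already contains {1, 2, 4, 5, 6, 7, 9}.
  The only value from 1–9 not eliminated is 8, so R4C8 = 8.
For R6C2:
  Row 6 already contains {1, 2, 4, 7}.
  Column 2 already contains {2, 3, 5, 7, 8, 9}.
  Its 3×3 block (box 4) already contains {2, 3, 8}.
  The only value from 1–9 not eliminated is 6, so R6C2 = 6.

8,6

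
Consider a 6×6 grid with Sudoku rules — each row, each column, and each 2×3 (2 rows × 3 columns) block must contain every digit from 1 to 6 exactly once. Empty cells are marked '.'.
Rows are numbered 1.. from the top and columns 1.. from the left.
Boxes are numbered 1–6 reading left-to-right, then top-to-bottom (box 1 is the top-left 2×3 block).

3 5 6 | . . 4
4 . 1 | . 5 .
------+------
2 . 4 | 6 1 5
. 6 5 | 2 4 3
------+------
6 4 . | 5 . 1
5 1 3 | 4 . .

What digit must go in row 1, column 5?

Row 1 already contains {3, 4, 5, 6}.
Column 5 already contains {1, 4, 5}.
Its 2×3 block (box 2) already contains {4, 5}.
The only value from 1–6 not eliminated is 2, so row 1, column 5 = 2.

2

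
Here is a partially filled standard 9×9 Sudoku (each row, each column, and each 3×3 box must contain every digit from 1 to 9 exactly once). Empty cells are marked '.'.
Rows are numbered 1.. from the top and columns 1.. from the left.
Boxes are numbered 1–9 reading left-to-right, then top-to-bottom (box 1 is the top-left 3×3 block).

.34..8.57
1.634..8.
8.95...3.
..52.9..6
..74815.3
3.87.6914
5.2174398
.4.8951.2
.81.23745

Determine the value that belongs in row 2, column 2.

Cell row 2, column 2 itself could take any of {2, 5, 7} by direct elimination.
Consider where 5 can go in box 1.
row 1, column 1 is out (row 1 already has a 5).
row 3, column 2 is out (row 3 already has a 5).
So the only cell in box 1 that can hold 5 is row 2, column 2.
Therefore row 2, column 2 = 5.

5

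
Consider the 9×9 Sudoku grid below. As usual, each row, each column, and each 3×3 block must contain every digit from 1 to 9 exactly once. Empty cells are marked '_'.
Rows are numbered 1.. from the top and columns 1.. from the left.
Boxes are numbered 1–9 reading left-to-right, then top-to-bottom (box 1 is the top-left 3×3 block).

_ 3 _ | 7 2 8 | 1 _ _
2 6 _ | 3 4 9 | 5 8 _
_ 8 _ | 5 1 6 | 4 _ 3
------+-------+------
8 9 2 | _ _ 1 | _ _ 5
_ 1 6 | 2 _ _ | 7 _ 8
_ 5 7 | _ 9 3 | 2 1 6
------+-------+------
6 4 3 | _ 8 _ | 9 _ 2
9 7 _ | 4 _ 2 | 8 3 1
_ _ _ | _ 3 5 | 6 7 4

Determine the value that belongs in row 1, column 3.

Cell row 1, column 3 itself could take any of {4, 5, 9} by direct elimination.
Consider where 4 can go in column 3.
row 2, column 3 is out (row 2 already has a 4).
row 3, column 3 is out (row 3 already has a 4).
row 8, column 3 is out (row 8 already has a 4).
row 9, column 3 is out (row 9 already has a 4).
So the only cell in column 3 that can hold 4 is row 1, column 3.
Therefore row 1, column 3 = 4.

4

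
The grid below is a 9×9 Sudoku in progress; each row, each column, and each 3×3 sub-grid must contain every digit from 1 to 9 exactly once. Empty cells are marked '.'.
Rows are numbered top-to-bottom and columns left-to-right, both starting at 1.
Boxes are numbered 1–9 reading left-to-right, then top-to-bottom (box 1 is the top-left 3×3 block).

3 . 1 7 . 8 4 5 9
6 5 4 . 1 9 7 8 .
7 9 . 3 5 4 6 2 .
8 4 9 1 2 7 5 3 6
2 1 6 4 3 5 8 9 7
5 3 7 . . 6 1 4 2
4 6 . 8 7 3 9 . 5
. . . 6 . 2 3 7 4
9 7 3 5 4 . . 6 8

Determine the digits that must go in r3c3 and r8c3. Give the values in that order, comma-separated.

For r3c3:
  Row 3 already contains {2, 3, 4, 5, 6, 7, 9}.
  Column 3 already contains {1, 3, 4, 6, 7, 9}.
  Its 3×3 block (box 1) already contains {1, 3, 4, 5, 6, 7, 9}.
  The only value from 1–9 not eliminated is 8, so r3c3 = 8.
For r8c3:
  Consider where 5 can go in box 7.
  r7c3 is out (row 7 already has a 5).
  r8c1 is out (column 1 already has a 5).
  r8c2 is out (column 2 already has a 5).
  So the only cell in box 7 that can hold 5 is r8c3.
  So r8c3 = 5.

8,5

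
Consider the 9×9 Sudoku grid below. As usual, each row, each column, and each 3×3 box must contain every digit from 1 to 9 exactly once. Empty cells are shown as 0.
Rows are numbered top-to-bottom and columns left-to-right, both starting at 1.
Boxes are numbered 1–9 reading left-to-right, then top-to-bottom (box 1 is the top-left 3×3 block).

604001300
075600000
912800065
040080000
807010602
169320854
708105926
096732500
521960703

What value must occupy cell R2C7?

2

Cell R2C7 itself could take any of {1, 2, 4} by direct elimination.
Consider where 2 can go in row 2.
R2C1 is out (box 1 already has a 2).
R2C5 is out (column 5 already has a 2).
R2C6 is out (column 6 already has a 2).
R2C8 is out (column 8 already has a 2).
R2C9 is out (column 9 already has a 2).
So the only cell in row 2 that can hold 2 is R2C7.
Therefore R2C7 = 2.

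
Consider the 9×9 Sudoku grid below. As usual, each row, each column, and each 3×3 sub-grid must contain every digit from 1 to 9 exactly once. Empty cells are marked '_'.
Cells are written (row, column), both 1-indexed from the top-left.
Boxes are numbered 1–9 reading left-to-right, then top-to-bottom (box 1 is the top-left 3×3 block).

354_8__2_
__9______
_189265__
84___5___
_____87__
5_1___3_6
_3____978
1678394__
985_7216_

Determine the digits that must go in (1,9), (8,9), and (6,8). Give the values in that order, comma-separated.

9,2,8

For (1,9):
  Consider where 9 can go in box 3.
  (1,7) is out (column 7 already has a 9). (2,7) is out (row 2 already has a 9). (2,8) is out (row 2 already has a 9). (2,9) is out (row 2 already has a 9). The remaining empty cells in box 3 are similarly blocked.
  So the only cell in box 3 that can hold 9 is (1,9).
  So (1,9) = 9.
For (8,9):
  Consider where 2 can go in box 9.
  (8,8) is out (column 8 already has a 2).
  (9,9) is out (row 9 already has a 2).
  So the only cell in box 9 that can hold 2 is (8,9).
  So (8,9) = 2.
For (6,8):
  Consider where 8 can go in row 6.
  (6,2) is out (column 2 already has a 8).
  (6,4) is out (column 4 already has a 8).
  (6,5) is out (column 5 already has a 8).
  (6,6) is out (column 6 already has a 8).
  So the only cell in row 6 that can hold 8 is (6,8).
  So (6,8) = 8.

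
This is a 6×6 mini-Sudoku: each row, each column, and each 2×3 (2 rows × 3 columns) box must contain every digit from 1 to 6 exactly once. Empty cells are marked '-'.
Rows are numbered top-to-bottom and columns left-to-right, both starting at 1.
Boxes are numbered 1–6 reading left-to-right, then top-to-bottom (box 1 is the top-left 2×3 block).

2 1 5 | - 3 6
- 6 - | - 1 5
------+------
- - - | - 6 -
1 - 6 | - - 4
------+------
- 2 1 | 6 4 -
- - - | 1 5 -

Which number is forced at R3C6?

1

Cell R3C6 itself could take any of {1, 2, 3} by direct elimination.
Consider where 1 can go in column 6.
R5C6 is out (row 5 already has a 1).
R6C6 is out (row 6 already has a 1).
So the only cell in column 6 that can hold 1 is R3C6.
Therefore R3C6 = 1.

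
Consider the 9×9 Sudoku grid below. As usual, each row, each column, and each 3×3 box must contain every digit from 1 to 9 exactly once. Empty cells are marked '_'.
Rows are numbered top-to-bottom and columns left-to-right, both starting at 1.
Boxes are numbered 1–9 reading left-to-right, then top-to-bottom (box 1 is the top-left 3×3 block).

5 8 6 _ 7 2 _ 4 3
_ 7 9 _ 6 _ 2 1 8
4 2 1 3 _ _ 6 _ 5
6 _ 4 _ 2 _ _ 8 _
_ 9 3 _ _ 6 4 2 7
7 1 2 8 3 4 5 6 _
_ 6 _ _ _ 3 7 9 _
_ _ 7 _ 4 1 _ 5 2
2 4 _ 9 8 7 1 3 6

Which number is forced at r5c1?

8

Row 5 already contains {2, 3, 4, 6, 7, 9}.
Column 1 already contains {2, 4, 5, 6, 7}.
Its 3×3 block (box 4) already contains {1, 2, 3, 4, 6, 7, 9}.
The only value from 1–9 not eliminated is 8, so r5c1 = 8.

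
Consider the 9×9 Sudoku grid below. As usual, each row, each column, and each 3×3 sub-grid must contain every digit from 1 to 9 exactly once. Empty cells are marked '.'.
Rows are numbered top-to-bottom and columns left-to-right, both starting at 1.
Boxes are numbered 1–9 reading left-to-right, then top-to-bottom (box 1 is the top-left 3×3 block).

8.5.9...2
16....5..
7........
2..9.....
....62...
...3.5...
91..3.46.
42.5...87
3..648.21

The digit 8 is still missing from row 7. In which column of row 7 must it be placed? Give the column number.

Consider where 8 can go in row 7.
r7c4 is out (box 8 already has a 8).
r7c6 is out (column 6 already has a 8).
r7c9 is out (box 9 already has a 8).
So the only cell in row 7 that can hold 8 is r7c3.
That is column 3.

3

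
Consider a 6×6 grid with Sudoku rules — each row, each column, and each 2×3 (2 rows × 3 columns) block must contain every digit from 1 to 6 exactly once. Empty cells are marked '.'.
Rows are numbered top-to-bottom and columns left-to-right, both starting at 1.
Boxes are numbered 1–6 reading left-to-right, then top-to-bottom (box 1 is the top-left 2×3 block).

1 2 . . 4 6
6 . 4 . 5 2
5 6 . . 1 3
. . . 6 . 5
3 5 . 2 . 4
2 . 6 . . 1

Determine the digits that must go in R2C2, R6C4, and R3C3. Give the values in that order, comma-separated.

For R2C2:
  Row 2 already contains {2, 4, 5, 6}.
  Column 2 already contains {2, 5, 6}.
  Its 2×3 block (box 1) already contains {1, 2, 4, 6}.
  The only value from 1–6 not eliminated is 3, so R2C2 = 3.
For R6C4:
  Consider where 5 can go in column 4.
  R1C4 is out (box 2 already has a 5).
  R2C4 is out (row 2 already has a 5).
  R3C4 is out (row 3 already has a 5).
  So the only cell in column 4 that can hold 5 is R6C4.
  So R6C4 = 5.
For R3C3:
  Row 3 already contains {1, 3, 5, 6}.
  Column 3 already contains {4, 6}.
  Its 2×3 block (box 3) already contains {5, 6}.
  The only value from 1–6 not eliminated is 2, so R3C3 = 2.

3,5,2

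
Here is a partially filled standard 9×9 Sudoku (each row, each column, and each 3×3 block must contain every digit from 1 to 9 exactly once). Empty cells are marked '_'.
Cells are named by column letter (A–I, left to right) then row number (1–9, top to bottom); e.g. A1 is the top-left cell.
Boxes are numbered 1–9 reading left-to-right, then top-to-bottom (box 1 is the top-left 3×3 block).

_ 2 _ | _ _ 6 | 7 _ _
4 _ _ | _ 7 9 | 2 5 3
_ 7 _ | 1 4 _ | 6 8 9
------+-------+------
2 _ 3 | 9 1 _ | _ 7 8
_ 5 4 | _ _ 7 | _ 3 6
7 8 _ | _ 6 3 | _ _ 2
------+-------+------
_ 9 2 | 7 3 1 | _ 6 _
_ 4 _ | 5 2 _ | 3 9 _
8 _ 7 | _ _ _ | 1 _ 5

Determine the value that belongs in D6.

4

Row 6 already contains {2, 3, 6, 7, 8}.
Column D already contains {1, 5, 7, 9}.
Its 3×3 block (box 5) already contains {1, 3, 6, 7, 9}.
The only value from 1–9 not eliminated is 4, so D6 = 4.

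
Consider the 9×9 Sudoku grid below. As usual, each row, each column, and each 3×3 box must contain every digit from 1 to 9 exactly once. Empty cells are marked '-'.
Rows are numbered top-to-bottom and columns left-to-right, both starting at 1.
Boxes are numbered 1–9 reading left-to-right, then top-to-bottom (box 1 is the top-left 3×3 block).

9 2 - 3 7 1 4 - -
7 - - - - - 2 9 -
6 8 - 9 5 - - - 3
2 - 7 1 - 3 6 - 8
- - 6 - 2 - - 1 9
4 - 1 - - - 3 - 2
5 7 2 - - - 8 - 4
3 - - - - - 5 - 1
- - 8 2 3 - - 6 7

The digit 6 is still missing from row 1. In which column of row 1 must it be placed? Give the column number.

9

Consider where 6 can go in row 1.
R1C3 is out (column 3 already has a 6).
R1C8 is out (column 8 already has a 6).
So the only cell in row 1 that can hold 6 is R1C9.
That is column 9.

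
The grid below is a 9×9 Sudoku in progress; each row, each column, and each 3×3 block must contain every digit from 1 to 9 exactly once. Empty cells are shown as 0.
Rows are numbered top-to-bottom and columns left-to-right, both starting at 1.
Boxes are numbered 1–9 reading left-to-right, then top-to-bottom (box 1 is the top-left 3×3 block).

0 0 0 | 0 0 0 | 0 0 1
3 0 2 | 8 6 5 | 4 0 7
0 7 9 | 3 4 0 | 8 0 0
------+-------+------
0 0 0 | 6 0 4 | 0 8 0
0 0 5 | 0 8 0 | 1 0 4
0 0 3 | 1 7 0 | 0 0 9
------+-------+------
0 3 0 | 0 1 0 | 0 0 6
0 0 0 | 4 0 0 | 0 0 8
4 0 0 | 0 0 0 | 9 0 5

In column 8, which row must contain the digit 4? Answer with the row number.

Consider where 4 can go in column 8.
r1c8 is out (box 3 already has a 4). r2c8 is out (row 2 already has a 4). r3c8 is out (row 3 already has a 4). r5c8 is out (row 5 already has a 4). The remaining empty cells in column 8 are similarly blocked.
So the only cell in column 8 that can hold 4 is r7c8.
That is row 7.

7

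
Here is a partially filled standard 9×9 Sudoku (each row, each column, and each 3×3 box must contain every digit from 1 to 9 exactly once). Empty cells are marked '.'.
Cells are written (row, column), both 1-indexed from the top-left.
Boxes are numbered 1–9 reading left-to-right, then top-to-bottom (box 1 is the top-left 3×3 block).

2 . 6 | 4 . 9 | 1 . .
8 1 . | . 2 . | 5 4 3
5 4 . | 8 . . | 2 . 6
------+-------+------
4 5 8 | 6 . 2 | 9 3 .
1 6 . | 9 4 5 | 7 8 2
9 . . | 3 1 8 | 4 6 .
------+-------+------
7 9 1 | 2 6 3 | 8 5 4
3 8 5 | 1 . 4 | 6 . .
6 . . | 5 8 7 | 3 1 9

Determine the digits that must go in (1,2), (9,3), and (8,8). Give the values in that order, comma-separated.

3,4,2

For (1,2):
  Consider where 3 can go in column 2.
  (6,2) is out (row 6 already has a 3).
  (9,2) is out (row 9 already has a 3).
  So the only cell in column 2 that can hold 3 is (1,2).
  So (1,2) = 3.
For (9,3):
  Consider where 4 can go in row 9.
  (9,2) is out (column 2 already has a 4).
  So the only cell in row 9 that can hold 4 is (9,3).
  So (9,3) = 4.
For (8,8):
  Consider where 2 can go in row 8.
  (8,5) is out (column 5 already has a 2).
  (8,9) is out (column 9 already has a 2).
  So the only cell in row 8 that can hold 2 is (8,8).
  So (8,8) = 2.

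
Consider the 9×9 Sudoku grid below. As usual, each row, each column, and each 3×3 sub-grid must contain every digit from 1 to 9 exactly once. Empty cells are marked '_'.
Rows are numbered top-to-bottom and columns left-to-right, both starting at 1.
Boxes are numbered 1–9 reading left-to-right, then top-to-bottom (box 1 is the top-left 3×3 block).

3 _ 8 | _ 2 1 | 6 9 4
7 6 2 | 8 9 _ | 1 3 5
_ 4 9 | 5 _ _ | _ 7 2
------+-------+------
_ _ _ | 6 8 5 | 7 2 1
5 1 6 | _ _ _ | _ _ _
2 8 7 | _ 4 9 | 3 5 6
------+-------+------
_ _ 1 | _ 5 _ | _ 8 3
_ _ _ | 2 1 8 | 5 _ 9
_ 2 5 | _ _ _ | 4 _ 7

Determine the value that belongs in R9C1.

8

Cell R9C1 itself could take any of {6, 8, 9} by direct elimination.
Consider where 8 can go in box 7.
R7C1 is out (row 7 already has a 8).
R7C2 is out (row 7 already has a 8).
R8C1 is out (row 8 already has a 8).
R8C2 is out (row 8 already has a 8).
R8C3 is out (row 8 already has a 8).
So the only cell in box 7 that can hold 8 is R9C1.
Therefore R9C1 = 8.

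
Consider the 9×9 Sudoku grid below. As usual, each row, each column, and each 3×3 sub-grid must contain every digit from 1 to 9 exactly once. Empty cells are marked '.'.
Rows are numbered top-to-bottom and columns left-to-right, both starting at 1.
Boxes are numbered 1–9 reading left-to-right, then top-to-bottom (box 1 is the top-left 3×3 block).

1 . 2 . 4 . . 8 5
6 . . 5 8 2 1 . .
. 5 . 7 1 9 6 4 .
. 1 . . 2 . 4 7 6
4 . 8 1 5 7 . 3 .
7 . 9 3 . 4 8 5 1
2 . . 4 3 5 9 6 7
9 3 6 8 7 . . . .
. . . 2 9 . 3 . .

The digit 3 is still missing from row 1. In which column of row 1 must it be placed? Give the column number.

6

Consider where 3 can go in row 1.
R1C2 is out (column 2 already has a 3).
R1C4 is out (column 4 already has a 3).
R1C7 is out (column 7 already has a 3).
So the only cell in row 1 that can hold 3 is R1C6.
That is column 6.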